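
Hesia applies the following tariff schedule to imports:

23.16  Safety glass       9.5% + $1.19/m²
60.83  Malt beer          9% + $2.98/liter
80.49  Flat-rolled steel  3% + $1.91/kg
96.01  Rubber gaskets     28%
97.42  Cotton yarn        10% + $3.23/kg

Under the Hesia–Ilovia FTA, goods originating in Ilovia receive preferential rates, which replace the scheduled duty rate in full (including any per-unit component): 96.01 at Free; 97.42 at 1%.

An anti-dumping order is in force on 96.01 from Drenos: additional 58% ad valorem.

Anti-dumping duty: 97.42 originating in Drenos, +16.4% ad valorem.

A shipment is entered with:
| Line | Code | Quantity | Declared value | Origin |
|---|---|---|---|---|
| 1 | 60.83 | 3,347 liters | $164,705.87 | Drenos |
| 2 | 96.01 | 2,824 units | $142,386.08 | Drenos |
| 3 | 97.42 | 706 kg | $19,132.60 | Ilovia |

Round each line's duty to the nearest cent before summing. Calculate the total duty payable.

$147,440.95

Line 1 (60.83, Drenos, 3,347 liters, $164,705.87):
Base rate for 60.83 is 9% + $2.98/liter.
Duty = $164,705.87 × 9% + 3,347 × $2.98 = $24,797.59.
Line 2 (96.01, Drenos, 2,824 units, $142,386.08):
Base rate for 96.01 is 28%.
96.01 has an FTA preferential rate, but origin Drenos is not Ilovia; base rate stands.
Additional duty on 96.01 from Drenos: +58%. Applied ad valorem rate: 28% + 58% = 86%.
Duty = $142,386.08 × 86% = $122,452.03.
Line 3 (97.42, Ilovia, 706 kg, $19,132.60):
Base rate for 97.42 is 10% + $3.23/kg.
Origin Ilovia qualifies under the Hesia–Ilovia agreement and 97.42 is covered: preferential rate 1% applies instead.
The additional-duty order on 97.42 targets Drenos, not Ilovia; it does not apply.
Duty = $19,132.60 × 1% = $191.33.
Total = $24,797.59 + $122,452.03 + $191.33 = $147,440.95.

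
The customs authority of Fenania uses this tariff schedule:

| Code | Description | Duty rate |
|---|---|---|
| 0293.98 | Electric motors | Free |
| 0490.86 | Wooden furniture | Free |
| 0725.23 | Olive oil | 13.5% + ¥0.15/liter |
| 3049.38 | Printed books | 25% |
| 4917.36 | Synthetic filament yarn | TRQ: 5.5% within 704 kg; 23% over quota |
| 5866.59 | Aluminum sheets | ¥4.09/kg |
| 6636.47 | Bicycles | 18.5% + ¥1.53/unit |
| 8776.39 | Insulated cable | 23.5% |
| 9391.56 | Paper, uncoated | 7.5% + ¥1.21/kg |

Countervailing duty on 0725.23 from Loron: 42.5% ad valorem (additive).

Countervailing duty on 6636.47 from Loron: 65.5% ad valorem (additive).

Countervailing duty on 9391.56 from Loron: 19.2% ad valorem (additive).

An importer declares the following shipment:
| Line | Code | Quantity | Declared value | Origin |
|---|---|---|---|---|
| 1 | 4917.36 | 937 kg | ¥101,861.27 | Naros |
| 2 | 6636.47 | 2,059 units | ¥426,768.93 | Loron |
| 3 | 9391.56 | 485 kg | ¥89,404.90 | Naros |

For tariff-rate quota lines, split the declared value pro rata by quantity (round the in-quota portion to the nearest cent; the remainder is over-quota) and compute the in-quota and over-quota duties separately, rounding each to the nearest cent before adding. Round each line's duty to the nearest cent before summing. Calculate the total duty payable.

¥378,963.41

Line 1 (4917.36, Naros, 937 kg, ¥101,861.27):
Code 4917.36 is under a tariff-rate quota (threshold 704 kg). In-quota: 704 kg at 5.5%; over-quota: 233 kg at 23%.
Pro-rata value split: in-quota = ¥101,861.27 × 704/937 = ¥76,531.84; over-quota = ¥101,861.27 − ¥76,531.84 = ¥25,329.43.
In-quota duty = ¥76,531.84 × 5.5% = ¥4,209.25. Over-quota duty = ¥25,329.43 × 23% = ¥5,825.77.
Line duty = ¥4,209.25 + ¥5,825.77 = ¥10,035.02.
Line 2 (6636.47, Loron, 2,059 units, ¥426,768.93):
Base rate for 6636.47 is 18.5% + ¥1.53/unit.
Additional duty on 6636.47 from Loron: +65.5%. Applied ad valorem rate: 18.5% + 65.5% = 84%.
Duty = ¥426,768.93 × 84% + 2,059 × ¥1.53 = ¥361,636.17.
Line 3 (9391.56, Naros, 485 kg, ¥89,404.90):
Base rate for 9391.56 is 7.5% + ¥1.21/kg.
The additional-duty order on 9391.56 targets Loron, not Naros; it does not apply.
Duty = ¥89,404.90 × 7.5% + 485 × ¥1.21 = ¥7,292.22.
Total = ¥10,035.02 + ¥361,636.17 + ¥7,292.22 = ¥378,963.41.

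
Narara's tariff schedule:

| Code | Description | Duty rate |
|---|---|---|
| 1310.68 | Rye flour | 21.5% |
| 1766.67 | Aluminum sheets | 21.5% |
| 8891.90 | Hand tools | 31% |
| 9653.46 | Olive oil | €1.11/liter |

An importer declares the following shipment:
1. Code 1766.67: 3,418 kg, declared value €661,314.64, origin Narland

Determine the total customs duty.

Line 1 (1766.67, Narland, 3,418 kg, €661,314.64):
Base rate for 1766.67 is 21.5%.
Duty = €661,314.64 × 21.5% = €142,182.65.

€142,182.65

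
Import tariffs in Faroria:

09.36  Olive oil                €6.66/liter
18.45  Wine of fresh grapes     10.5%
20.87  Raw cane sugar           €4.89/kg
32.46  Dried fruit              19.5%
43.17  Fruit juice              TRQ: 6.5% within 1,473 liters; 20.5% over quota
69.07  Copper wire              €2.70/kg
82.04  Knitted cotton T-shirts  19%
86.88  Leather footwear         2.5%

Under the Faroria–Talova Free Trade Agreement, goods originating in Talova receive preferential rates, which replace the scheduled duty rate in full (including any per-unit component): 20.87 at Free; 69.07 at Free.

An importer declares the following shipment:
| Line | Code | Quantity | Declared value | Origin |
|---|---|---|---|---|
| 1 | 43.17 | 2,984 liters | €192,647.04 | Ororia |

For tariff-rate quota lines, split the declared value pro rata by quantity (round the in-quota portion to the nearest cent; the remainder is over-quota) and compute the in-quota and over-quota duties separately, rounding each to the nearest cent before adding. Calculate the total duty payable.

€26,179.08

Line 1 (43.17, Ororia, 2,984 liters, €192,647.04):
Code 43.17 is under a tariff-rate quota (threshold 1,473 liters). In-quota: 1,473 liters at 6.5%; over-quota: 1,511 liters at 20.5%.
Pro-rata value split: in-quota = €192,647.04 × 1,473/2,984 = €95,096.88; over-quota = €192,647.04 − €95,096.88 = €97,550.16.
In-quota duty = €95,096.88 × 6.5% = €6,181.30. Over-quota duty = €97,550.16 × 20.5% = €19,997.78.
Line duty = €6,181.30 + €19,997.78 = €26,179.08.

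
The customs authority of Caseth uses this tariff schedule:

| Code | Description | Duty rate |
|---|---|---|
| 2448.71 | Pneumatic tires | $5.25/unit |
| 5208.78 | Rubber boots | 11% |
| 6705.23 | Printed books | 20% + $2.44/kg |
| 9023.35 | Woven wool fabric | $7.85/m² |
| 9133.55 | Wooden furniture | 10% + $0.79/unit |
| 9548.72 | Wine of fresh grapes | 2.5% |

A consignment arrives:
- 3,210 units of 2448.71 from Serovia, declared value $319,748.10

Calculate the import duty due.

Line 1 (2448.71, Serovia, 3,210 units, $319,748.10):
Base rate for 2448.71 is $5.25/unit.
Duty = 3,210 × $5.25 = $16,852.50.

$16,852.50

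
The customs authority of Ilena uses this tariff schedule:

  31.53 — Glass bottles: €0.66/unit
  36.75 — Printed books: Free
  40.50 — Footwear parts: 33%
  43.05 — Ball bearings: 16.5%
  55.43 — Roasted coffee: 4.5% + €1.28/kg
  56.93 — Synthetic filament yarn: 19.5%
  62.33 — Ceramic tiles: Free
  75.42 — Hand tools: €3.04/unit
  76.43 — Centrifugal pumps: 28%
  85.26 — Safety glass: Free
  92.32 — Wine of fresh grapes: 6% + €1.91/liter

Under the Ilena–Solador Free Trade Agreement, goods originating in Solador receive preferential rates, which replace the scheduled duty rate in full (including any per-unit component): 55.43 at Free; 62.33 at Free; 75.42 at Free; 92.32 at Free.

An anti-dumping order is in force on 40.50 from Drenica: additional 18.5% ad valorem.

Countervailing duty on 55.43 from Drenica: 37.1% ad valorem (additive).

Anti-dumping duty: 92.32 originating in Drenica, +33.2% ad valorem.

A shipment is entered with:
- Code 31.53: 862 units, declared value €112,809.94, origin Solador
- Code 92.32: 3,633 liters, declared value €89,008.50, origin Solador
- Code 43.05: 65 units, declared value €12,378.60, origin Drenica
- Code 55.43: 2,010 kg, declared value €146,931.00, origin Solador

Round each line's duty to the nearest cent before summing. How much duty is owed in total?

€2,611.39

Line 1 (31.53, Solador, 862 units, €112,809.94):
Base rate for 31.53 is €0.66/unit.
Origin Solador is the FTA partner but 31.53 is not on the preference list; base rate stands.
Duty = 862 × €0.66 = €568.92.
Line 2 (92.32, Solador, 3,633 liters, €89,008.50):
Base rate for 92.32 is 6% + €1.91/liter.
Origin Solador qualifies under the Ilena–Solador agreement and 92.32 is covered: preferential rate Free applies instead.
The additional-duty order on 92.32 targets Drenica, not Solador; it does not apply.
Duty = €89,008.50 × 0% = €0.00.
Line 3 (43.05, Drenica, 65 units, €12,378.60):
Base rate for 43.05 is 16.5%.
Duty = €12,378.60 × 16.5% = €2,042.47.
Line 4 (55.43, Solador, 2,010 kg, €146,931.00):
Base rate for 55.43 is 4.5% + €1.28/kg.
Origin Solador qualifies under the Ilena–Solador agreement and 55.43 is covered: preferential rate Free applies instead.
The additional-duty order on 55.43 targets Drenica, not Solador; it does not apply.
Duty = €146,931.00 × 0% = €0.00.
Total = €568.92 + €0.00 + €2,042.47 + €0.00 = €2,611.39.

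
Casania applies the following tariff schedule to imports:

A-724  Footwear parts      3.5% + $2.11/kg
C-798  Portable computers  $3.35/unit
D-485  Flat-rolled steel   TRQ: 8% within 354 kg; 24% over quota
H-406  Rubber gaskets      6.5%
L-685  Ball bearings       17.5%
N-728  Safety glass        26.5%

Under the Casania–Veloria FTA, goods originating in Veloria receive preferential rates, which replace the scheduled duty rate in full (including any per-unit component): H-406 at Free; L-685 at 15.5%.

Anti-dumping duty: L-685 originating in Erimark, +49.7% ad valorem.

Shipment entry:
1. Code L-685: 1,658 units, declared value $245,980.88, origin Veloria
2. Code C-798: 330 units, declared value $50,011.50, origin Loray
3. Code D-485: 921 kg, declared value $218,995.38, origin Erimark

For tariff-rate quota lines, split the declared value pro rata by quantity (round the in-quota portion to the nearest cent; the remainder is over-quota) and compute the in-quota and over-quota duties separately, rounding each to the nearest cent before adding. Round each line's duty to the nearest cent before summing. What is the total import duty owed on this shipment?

$78,323.57

Line 1 (L-685, Veloria, 1,658 units, $245,980.88):
Base rate for L-685 is 17.5%.
Origin Veloria qualifies under the Casania–Veloria agreement and L-685 is covered: preferential rate 15.5% applies instead.
The additional-duty order on L-685 targets Erimark, not Veloria; it does not apply.
Duty = $245,980.88 × 15.5% = $38,127.04.
Line 2 (C-798, Loray, 330 units, $50,011.50):
Base rate for C-798 is $3.35/unit.
Duty = 330 × $3.35 = $1,105.50.
Line 3 (D-485, Erimark, 921 kg, $218,995.38):
Code D-485 is under a tariff-rate quota (threshold 354 kg). In-quota: 354 kg at 8%; over-quota: 567 kg at 24%.
Pro-rata value split: in-quota = $218,995.38 × 354/921 = $84,174.12; over-quota = $218,995.38 − $84,174.12 = $134,821.26.
In-quota duty = $84,174.12 × 8% = $6,733.93. Over-quota duty = $134,821.26 × 24% = $32,357.10.
Line duty = $6,733.93 + $32,357.10 = $39,091.03.
Total = $38,127.04 + $1,105.50 + $39,091.03 = $78,323.57.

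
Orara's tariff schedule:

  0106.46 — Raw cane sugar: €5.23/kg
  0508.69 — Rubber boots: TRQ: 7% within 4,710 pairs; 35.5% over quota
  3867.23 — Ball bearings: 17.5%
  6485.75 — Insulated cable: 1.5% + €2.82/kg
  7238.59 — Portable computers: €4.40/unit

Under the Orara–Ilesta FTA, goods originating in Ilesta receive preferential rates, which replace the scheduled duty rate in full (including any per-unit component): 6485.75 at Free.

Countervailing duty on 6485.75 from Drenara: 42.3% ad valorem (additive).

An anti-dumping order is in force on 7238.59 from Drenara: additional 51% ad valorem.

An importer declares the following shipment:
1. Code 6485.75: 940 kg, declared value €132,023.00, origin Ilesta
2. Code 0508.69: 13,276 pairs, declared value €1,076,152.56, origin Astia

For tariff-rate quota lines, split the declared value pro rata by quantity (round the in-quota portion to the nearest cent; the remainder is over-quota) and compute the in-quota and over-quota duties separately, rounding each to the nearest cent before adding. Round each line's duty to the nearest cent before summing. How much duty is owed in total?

€273,223.27

Line 1 (6485.75, Ilesta, 940 kg, €132,023.00):
Base rate for 6485.75 is 1.5% + €2.82/kg.
Origin Ilesta qualifies under the Orara–Ilesta agreement and 6485.75 is covered: preferential rate Free applies instead.
The additional-duty order on 6485.75 targets Drenara, not Ilesta; it does not apply.
Duty = €132,023.00 × 0% = €0.00.
Line 2 (0508.69, Astia, 13,276 pairs, €1,076,152.56):
Code 0508.69 is under a tariff-rate quota (threshold 4,710 pairs). In-quota: 4,710 pairs at 7%; over-quota: 8,566 pairs at 35.5%.
Pro-rata value split: in-quota = €1,076,152.56 × 4,710/13,276 = €381,792.60; over-quota = €1,076,152.56 − €381,792.60 = €694,359.96.
In-quota duty = €381,792.60 × 7% = €26,725.48. Over-quota duty = €694,359.96 × 35.5% = €246,497.79.
Line duty = €26,725.48 + €246,497.79 = €273,223.27.
Total = €0.00 + €273,223.27 = €273,223.27.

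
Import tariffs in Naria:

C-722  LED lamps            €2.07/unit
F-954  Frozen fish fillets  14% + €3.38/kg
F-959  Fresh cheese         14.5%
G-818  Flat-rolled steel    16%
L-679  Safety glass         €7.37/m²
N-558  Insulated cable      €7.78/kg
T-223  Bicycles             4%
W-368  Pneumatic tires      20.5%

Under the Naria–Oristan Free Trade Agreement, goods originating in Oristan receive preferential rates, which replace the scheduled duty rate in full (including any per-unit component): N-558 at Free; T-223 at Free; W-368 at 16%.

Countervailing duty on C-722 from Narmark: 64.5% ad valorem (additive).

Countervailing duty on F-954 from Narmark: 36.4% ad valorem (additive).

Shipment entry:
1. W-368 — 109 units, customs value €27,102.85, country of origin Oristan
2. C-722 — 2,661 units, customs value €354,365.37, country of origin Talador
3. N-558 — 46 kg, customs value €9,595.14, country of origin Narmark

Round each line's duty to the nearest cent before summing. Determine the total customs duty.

€10,202.61

Line 1 (W-368, Oristan, 109 units, €27,102.85):
Base rate for W-368 is 20.5%.
Origin Oristan qualifies under the Naria–Oristan agreement and W-368 is covered: preferential rate 16% applies instead.
Duty = €27,102.85 × 16% = €4,336.46.
Line 2 (C-722, Talador, 2,661 units, €354,365.37):
Base rate for C-722 is €2.07/unit.
The additional-duty order on C-722 targets Narmark, not Talador; it does not apply.
Duty = 2,661 × €2.07 = €5,508.27.
Line 3 (N-558, Narmark, 46 kg, €9,595.14):
Base rate for N-558 is €7.78/kg.
N-558 has an FTA preferential rate, but origin Narmark is not Oristan; base rate stands.
Duty = 46 × €7.78 = €357.88.
Total = €4,336.46 + €5,508.27 + €357.88 = €10,202.61.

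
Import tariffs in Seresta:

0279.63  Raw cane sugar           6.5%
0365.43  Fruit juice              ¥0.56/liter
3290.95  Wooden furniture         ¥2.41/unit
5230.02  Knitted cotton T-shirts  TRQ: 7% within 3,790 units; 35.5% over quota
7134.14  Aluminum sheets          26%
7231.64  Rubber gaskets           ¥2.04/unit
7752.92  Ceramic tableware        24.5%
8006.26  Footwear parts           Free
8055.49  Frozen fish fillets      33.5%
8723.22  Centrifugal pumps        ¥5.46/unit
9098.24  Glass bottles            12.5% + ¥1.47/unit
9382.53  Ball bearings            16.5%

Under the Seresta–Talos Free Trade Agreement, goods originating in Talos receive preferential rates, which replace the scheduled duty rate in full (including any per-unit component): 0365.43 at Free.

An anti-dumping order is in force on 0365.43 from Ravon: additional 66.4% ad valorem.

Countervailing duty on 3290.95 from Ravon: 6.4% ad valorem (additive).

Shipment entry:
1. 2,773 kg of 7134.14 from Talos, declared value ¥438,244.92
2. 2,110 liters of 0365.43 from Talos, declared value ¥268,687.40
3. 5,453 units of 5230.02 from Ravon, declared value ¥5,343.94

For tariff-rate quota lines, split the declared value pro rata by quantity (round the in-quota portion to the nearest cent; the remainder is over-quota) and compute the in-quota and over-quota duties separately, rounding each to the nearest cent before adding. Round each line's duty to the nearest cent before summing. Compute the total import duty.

Line 1 (7134.14, Talos, 2,773 kg, ¥438,244.92):
Base rate for 7134.14 is 26%.
Origin Talos is the FTA partner but 7134.14 is not on the preference list; base rate stands.
Duty = ¥438,244.92 × 26% = ¥113,943.68.
Line 2 (0365.43, Talos, 2,110 liters, ¥268,687.40):
Base rate for 0365.43 is ¥0.56/liter.
Origin Talos qualifies under the Seresta–Talos agreement and 0365.43 is covered: preferential rate Free applies instead.
The additional-duty order on 0365.43 targets Ravon, not Talos; it does not apply.
Duty = ¥268,687.40 × 0% = ¥0.00.
Line 3 (5230.02, Ravon, 5,453 units, ¥5,343.94):
Code 5230.02 is under a tariff-rate quota (threshold 3,790 units). In-quota: 3,790 units at 7%; over-quota: 1,663 units at 35.5%.
Pro-rata value split: in-quota = ¥5,343.94 × 3,790/5,453 = ¥3,714.20; over-quota = ¥5,343.94 − ¥3,714.20 = ¥1,629.74.
In-quota duty = ¥3,714.20 × 7% = ¥259.99. Over-quota duty = ¥1,629.74 × 35.5% = ¥578.56.
Line duty = ¥259.99 + ¥578.56 = ¥838.55.
Total = ¥113,943.68 + ¥0.00 + ¥838.55 = ¥114,782.23.

¥114,782.23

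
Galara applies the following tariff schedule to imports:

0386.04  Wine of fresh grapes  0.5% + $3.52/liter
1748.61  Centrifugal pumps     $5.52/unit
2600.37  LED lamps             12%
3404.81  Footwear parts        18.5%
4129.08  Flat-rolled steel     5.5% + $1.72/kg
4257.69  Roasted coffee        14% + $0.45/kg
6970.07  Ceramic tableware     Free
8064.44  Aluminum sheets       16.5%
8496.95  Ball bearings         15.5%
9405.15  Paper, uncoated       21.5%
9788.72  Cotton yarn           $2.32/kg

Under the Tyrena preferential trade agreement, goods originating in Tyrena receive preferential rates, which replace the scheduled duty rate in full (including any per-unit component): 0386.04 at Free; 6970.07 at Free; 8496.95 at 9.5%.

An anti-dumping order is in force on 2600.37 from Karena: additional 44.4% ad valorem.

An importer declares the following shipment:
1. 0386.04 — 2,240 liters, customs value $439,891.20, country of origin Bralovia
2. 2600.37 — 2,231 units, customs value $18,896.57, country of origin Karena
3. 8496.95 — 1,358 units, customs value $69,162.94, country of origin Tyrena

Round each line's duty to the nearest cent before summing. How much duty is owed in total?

$27,312.41

Line 1 (0386.04, Bralovia, 2,240 liters, $439,891.20):
Base rate for 0386.04 is 0.5% + $3.52/liter.
0386.04 has an FTA preferential rate, but origin Bralovia is not Tyrena; base rate stands.
Duty = $439,891.20 × 0.5% + 2,240 × $3.52 = $10,084.26.
Line 2 (2600.37, Karena, 2,231 units, $18,896.57):
Base rate for 2600.37 is 12%.
Additional duty on 2600.37 from Karena: +44.4%. Applied ad valorem rate: 12% + 44.4% = 56.4%.
Duty = $18,896.57 × 56.4% = $10,657.67.
Line 3 (8496.95, Tyrena, 1,358 units, $69,162.94):
Base rate for 8496.95 is 15.5%.
Origin Tyrena qualifies under the Galara–Tyrena agreement and 8496.95 is covered: preferential rate 9.5% applies instead.
Duty = $69,162.94 × 9.5% = $6,570.48.
Total = $10,084.26 + $10,657.67 + $6,570.48 = $27,312.41.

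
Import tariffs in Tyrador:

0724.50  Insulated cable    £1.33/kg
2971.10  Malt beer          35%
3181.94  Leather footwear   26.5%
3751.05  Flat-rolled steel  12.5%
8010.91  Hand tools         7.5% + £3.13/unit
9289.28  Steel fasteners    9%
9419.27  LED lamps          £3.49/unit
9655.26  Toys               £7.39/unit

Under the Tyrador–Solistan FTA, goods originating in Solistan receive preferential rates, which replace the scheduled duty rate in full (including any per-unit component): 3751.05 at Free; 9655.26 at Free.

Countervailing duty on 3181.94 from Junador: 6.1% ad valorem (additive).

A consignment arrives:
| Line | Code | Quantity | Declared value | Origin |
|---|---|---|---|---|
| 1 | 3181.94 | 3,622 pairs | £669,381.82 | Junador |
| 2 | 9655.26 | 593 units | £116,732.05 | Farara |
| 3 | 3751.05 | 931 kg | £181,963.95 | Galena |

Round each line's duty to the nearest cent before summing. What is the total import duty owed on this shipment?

Line 1 (3181.94, Junador, 3,622 pairs, £669,381.82):
Base rate for 3181.94 is 26.5%.
Additional duty on 3181.94 from Junador: +6.1%. Applied ad valorem rate: 26.5% + 6.1% = 32.6%.
Duty = £669,381.82 × 32.6% = £218,218.47.
Line 2 (9655.26, Farara, 593 units, £116,732.05):
Base rate for 9655.26 is £7.39/unit.
9655.26 has an FTA preferential rate, but origin Farara is not Solistan; base rate stands.
Duty = 593 × £7.39 = £4,382.27.
Line 3 (3751.05, Galena, 931 kg, £181,963.95):
Base rate for 3751.05 is 12.5%.
3751.05 has an FTA preferential rate, but origin Galena is not Solistan; base rate stands.
Duty = £181,963.95 × 12.5% = £22,745.49.
Total = £218,218.47 + £4,382.27 + £22,745.49 = £245,346.23.

£245,346.23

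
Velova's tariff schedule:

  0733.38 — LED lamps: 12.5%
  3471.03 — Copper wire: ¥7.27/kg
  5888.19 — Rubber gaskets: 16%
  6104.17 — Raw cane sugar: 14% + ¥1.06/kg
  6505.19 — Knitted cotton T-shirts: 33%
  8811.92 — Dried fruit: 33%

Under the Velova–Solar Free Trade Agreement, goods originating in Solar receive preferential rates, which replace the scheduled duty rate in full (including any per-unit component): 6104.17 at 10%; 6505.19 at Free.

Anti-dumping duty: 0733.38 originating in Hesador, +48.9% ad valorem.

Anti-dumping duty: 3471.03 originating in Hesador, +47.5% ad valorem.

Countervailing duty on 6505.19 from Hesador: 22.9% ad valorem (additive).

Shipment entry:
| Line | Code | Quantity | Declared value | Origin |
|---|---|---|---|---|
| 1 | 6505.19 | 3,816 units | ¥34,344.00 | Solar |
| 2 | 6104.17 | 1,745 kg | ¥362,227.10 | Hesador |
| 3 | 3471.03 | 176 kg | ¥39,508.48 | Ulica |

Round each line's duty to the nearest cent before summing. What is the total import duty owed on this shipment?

Line 1 (6505.19, Solar, 3,816 units, ¥34,344.00):
Base rate for 6505.19 is 33%.
Origin Solar qualifies under the Velova–Solar agreement and 6505.19 is covered: preferential rate Free applies instead.
The additional-duty order on 6505.19 targets Hesador, not Solar; it does not apply.
Duty = ¥34,344.00 × 0% = ¥0.00.
Line 2 (6104.17, Hesador, 1,745 kg, ¥362,227.10):
Base rate for 6104.17 is 14% + ¥1.06/kg.
6104.17 has an FTA preferential rate, but origin Hesador is not Solar; base rate stands.
Duty = ¥362,227.10 × 14% + 1,745 × ¥1.06 = ¥52,561.49.
Line 3 (3471.03, Ulica, 176 kg, ¥39,508.48):
Base rate for 3471.03 is ¥7.27/kg.
The additional-duty order on 3471.03 targets Hesador, not Ulica; it does not apply.
Duty = 176 × ¥7.27 = ¥1,279.52.
Total = ¥0.00 + ¥52,561.49 + ¥1,279.52 = ¥53,841.01.

¥53,841.01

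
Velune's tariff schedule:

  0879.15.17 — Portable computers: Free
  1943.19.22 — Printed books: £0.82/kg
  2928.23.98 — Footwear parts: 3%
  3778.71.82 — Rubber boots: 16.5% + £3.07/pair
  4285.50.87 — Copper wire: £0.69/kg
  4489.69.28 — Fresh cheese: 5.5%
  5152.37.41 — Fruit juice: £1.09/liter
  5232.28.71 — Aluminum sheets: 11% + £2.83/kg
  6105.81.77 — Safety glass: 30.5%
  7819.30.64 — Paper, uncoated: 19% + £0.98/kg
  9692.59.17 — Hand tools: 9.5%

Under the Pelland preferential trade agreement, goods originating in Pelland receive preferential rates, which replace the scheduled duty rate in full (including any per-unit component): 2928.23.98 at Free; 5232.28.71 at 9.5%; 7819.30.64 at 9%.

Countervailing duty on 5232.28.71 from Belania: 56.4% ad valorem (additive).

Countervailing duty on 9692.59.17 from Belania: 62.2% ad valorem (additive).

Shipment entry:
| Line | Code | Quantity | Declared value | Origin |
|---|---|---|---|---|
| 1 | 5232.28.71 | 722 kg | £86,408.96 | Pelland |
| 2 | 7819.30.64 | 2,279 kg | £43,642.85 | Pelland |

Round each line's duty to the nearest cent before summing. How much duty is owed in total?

£12,136.71

Line 1 (5232.28.71, Pelland, 722 kg, £86,408.96):
Base rate for 5232.28.71 is 11% + £2.83/kg.
Origin Pelland qualifies under the Velune–Pelland agreement and 5232.28.71 is covered: preferential rate 9.5% applies instead.
The additional-duty order on 5232.28.71 targets Belania, not Pelland; it does not apply.
Duty = £86,408.96 × 9.5% = £8,208.85.
Line 2 (7819.30.64, Pelland, 2,279 kg, £43,642.85):
Base rate for 7819.30.64 is 19% + £0.98/kg.
Origin Pelland qualifies under the Velune–Pelland agreement and 7819.30.64 is covered: preferential rate 9% applies instead.
Duty = £43,642.85 × 9% = £3,927.86.
Total = £8,208.85 + £3,927.86 = £12,136.71.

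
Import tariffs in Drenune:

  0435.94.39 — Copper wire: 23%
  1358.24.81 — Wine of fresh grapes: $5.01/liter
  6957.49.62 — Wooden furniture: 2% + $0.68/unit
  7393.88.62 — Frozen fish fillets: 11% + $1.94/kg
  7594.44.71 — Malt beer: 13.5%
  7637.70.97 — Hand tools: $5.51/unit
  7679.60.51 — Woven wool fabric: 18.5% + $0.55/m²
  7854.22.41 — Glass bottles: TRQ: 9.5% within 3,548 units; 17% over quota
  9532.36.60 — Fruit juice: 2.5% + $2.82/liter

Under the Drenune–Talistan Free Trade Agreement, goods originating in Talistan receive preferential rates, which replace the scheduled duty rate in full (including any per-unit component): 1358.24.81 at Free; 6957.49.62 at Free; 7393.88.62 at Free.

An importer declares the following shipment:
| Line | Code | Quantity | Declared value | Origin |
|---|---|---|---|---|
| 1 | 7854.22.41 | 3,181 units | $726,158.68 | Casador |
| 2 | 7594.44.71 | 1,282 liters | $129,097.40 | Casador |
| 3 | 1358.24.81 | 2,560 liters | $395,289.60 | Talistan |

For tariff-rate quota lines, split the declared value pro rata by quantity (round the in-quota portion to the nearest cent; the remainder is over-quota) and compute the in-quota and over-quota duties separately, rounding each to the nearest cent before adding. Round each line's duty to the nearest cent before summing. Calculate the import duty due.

Line 1 (7854.22.41, Casador, 3,181 units, $726,158.68):
Code 7854.22.41 is under a tariff-rate quota (threshold 3,548 units). Quantity 3,181 units is within the quota, so the in-quota rate 9.5% applies to the full value.
Duty = $726,158.68 × 9.5% = $68,985.07.
Line 2 (7594.44.71, Casador, 1,282 liters, $129,097.40):
Base rate for 7594.44.71 is 13.5%.
Duty = $129,097.40 × 13.5% = $17,428.15.
Line 3 (1358.24.81, Talistan, 2,560 liters, $395,289.60):
Base rate for 1358.24.81 is $5.01/liter.
Origin Talistan qualifies under the Drenune–Talistan agreement and 1358.24.81 is covered: preferential rate Free applies instead.
Duty = $395,289.60 × 0% = $0.00.
Total = $68,985.07 + $17,428.15 + $0.00 = $86,413.22.

$86,413.22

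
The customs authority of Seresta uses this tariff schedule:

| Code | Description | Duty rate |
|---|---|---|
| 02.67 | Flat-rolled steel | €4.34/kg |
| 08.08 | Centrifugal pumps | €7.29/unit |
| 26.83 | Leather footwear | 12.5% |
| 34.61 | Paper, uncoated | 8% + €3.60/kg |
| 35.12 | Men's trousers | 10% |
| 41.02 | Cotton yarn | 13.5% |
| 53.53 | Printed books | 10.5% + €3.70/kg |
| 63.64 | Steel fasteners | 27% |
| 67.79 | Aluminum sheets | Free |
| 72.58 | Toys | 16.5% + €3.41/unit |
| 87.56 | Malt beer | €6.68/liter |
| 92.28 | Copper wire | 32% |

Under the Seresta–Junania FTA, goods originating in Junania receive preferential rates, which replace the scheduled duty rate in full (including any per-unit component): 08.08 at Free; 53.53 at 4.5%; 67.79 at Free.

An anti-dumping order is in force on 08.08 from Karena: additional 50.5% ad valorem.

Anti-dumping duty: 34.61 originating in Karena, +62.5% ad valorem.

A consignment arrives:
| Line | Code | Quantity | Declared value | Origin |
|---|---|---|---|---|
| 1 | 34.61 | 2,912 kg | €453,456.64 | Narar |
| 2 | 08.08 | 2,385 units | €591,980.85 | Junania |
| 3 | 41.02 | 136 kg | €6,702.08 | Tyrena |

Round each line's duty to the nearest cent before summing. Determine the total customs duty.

€47,664.51

Line 1 (34.61, Narar, 2,912 kg, €453,456.64):
Base rate for 34.61 is 8% + €3.60/kg.
The additional-duty order on 34.61 targets Karena, not Narar; it does not apply.
Duty = €453,456.64 × 8% + 2,912 × €3.60 = €46,759.73.
Line 2 (08.08, Junania, 2,385 units, €591,980.85):
Base rate for 08.08 is €7.29/unit.
Origin Junania qualifies under the Seresta–Junania agreement and 08.08 is covered: preferential rate Free applies instead.
The additional-duty order on 08.08 targets Karena, not Junania; it does not apply.
Duty = €591,980.85 × 0% = €0.00.
Line 3 (41.02, Tyrena, 136 kg, €6,702.08):
Base rate for 41.02 is 13.5%.
Duty = €6,702.08 × 13.5% = €904.78.
Total = €46,759.73 + €0.00 + €904.78 = €47,664.51.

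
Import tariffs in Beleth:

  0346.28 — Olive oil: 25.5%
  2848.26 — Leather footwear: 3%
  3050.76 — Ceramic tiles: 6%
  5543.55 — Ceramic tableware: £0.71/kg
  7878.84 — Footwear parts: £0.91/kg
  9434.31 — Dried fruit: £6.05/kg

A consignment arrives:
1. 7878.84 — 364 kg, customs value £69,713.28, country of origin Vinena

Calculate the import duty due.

Line 1 (7878.84, Vinena, 364 kg, £69,713.28):
Base rate for 7878.84 is £0.91/kg.
Duty = 364 × £0.91 = £331.24.

£331.24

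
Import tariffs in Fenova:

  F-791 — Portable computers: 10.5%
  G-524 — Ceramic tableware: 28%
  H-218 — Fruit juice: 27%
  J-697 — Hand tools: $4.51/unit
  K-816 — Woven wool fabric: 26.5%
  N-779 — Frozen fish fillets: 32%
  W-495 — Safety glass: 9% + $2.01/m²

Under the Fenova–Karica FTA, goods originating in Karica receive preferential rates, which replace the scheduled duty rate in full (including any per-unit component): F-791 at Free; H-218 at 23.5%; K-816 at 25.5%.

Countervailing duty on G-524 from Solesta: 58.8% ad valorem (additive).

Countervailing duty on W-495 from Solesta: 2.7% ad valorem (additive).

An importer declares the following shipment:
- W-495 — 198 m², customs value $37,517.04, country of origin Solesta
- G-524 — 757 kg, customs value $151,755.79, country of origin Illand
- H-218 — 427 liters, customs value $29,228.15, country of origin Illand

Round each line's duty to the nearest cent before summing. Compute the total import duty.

Line 1 (W-495, Solesta, 198 m², $37,517.04):
Base rate for W-495 is 9% + $2.01/m².
Additional duty on W-495 from Solesta: +2.7%. Applied ad valorem rate: 9% + 2.7% = 11.7%.
Duty = $37,517.04 × 11.7% + 198 × $2.01 = $4,787.47.
Line 2 (G-524, Illand, 757 kg, $151,755.79):
Base rate for G-524 is 28%.
The additional-duty order on G-524 targets Solesta, not Illand; it does not apply.
Duty = $151,755.79 × 28% = $42,491.62.
Line 3 (H-218, Illand, 427 liters, $29,228.15):
Base rate for H-218 is 27%.
H-218 has an FTA preferential rate, but origin Illand is not Karica; base rate stands.
Duty = $29,228.15 × 27% = $7,891.60.
Total = $4,787.47 + $42,491.62 + $7,891.60 = $55,170.69.

$55,170.69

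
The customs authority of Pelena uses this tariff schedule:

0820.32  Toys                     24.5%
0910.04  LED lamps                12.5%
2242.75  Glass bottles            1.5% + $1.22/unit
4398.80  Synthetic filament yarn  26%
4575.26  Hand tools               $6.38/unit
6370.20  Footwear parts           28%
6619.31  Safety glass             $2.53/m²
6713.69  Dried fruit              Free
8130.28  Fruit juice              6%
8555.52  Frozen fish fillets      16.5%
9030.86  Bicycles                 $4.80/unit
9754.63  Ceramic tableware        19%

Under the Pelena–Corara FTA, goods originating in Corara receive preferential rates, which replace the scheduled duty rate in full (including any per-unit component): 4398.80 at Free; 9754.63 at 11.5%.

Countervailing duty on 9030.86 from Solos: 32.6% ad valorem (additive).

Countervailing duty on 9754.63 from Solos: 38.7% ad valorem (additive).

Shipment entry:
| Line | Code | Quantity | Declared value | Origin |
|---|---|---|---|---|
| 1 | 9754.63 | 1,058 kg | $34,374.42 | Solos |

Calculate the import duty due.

$19,834.04

Line 1 (9754.63, Solos, 1,058 kg, $34,374.42):
Base rate for 9754.63 is 19%.
9754.63 has an FTA preferential rate, but origin Solos is not Corara; base rate stands.
Additional duty on 9754.63 from Solos: +38.7%. Applied ad valorem rate: 19% + 38.7% = 57.7%.
Duty = $34,374.42 × 57.7% = $19,834.04.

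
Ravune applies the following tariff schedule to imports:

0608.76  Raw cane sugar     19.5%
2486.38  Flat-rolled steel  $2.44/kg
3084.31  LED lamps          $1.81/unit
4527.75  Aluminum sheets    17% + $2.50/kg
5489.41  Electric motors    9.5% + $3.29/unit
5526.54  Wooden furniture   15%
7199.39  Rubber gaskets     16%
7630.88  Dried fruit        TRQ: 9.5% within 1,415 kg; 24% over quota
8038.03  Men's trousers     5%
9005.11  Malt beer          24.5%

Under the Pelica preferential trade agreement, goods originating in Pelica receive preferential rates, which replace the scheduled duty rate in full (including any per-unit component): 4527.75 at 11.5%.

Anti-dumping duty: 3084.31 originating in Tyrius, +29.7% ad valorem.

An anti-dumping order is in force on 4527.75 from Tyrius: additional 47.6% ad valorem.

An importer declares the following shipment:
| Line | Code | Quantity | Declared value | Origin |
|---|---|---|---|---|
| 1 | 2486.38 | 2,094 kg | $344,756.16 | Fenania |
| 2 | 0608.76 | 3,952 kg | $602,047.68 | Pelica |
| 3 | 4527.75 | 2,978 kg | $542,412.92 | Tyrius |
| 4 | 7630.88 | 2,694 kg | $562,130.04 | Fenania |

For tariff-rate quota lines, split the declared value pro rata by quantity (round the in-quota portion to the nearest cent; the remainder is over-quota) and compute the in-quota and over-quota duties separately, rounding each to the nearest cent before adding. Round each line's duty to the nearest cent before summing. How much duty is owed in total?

$572,451.80

Line 1 (2486.38, Fenania, 2,094 kg, $344,756.16):
Base rate for 2486.38 is $2.44/kg.
Duty = 2,094 × $2.44 = $5,109.36.
Line 2 (0608.76, Pelica, 3,952 kg, $602,047.68):
Base rate for 0608.76 is 19.5%.
Origin Pelica is the FTA partner but 0608.76 is not on the preference list; base rate stands.
Duty = $602,047.68 × 19.5% = $117,399.30.
Line 3 (4527.75, Tyrius, 2,978 kg, $542,412.92):
Base rate for 4527.75 is 17% + $2.50/kg.
4527.75 has an FTA preferential rate, but origin Tyrius is not Pelica; base rate stands.
Additional duty on 4527.75 from Tyrius: +47.6%. Applied ad valorem rate: 17% + 47.6% = 64.6%.
Duty = $542,412.92 × 64.6% + 2,978 × $2.50 = $357,843.75.
Line 4 (7630.88, Fenania, 2,694 kg, $562,130.04):
Code 7630.88 is under a tariff-rate quota (threshold 1,415 kg). In-quota: 1,415 kg at 9.5%; over-quota: 1,279 kg at 24%.
Pro-rata value split: in-quota = $562,130.04 × 1,415/2,694 = $295,253.90; over-quota = $562,130.04 − $295,253.90 = $266,876.14.
In-quota duty = $295,253.90 × 9.5% = $28,049.12. Over-quota duty = $266,876.14 × 24% = $64,050.27.
Line duty = $28,049.12 + $64,050.27 = $92,099.39.
Total = $5,109.36 + $117,399.30 + $357,843.75 + $92,099.39 = $572,451.80.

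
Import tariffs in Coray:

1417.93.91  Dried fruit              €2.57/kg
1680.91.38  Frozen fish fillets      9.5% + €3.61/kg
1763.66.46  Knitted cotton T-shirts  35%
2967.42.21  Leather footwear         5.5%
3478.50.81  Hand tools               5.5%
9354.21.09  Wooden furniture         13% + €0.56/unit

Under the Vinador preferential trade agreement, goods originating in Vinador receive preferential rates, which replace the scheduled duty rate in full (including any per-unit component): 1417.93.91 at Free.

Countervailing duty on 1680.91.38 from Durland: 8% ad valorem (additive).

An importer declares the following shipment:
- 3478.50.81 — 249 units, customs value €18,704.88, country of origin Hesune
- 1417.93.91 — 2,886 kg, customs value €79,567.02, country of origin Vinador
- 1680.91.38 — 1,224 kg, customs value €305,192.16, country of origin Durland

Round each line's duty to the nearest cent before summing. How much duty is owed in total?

€58,856.04

Line 1 (3478.50.81, Hesune, 249 units, €18,704.88):
Base rate for 3478.50.81 is 5.5%.
Duty = €18,704.88 × 5.5% = €1,028.77.
Line 2 (1417.93.91, Vinador, 2,886 kg, €79,567.02):
Base rate for 1417.93.91 is €2.57/kg.
Origin Vinador qualifies under the Coray–Vinador agreement and 1417.93.91 is covered: preferential rate Free applies instead.
Duty = €79,567.02 × 0% = €0.00.
Line 3 (1680.91.38, Durland, 1,224 kg, €305,192.16):
Base rate for 1680.91.38 is 9.5% + €3.61/kg.
Additional duty on 1680.91.38 from Durland: +8%. Applied ad valorem rate: 9.5% + 8% = 17.5%.
Duty = €305,192.16 × 17.5% + 1,224 × €3.61 = €57,827.27.
Total = €1,028.77 + €0.00 + €57,827.27 = €58,856.04.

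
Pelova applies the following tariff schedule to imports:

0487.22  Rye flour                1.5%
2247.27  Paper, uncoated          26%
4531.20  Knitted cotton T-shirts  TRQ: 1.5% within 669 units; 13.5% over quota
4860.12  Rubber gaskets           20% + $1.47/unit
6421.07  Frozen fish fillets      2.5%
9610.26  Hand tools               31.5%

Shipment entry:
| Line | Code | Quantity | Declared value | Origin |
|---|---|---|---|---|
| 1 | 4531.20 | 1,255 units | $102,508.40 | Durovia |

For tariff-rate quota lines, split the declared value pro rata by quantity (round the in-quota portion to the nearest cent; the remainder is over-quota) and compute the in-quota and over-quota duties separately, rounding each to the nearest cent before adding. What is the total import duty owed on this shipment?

$7,281.36

Line 1 (4531.20, Durovia, 1,255 units, $102,508.40):
Code 4531.20 is under a tariff-rate quota (threshold 669 units). In-quota: 669 units at 1.5%; over-quota: 586 units at 13.5%.
Pro-rata value split: in-quota = $102,508.40 × 669/1,255 = $54,643.92; over-quota = $102,508.40 − $54,643.92 = $47,864.48.
In-quota duty = $54,643.92 × 1.5% = $819.66. Over-quota duty = $47,864.48 × 13.5% = $6,461.70.
Line duty = $819.66 + $6,461.70 = $7,281.36.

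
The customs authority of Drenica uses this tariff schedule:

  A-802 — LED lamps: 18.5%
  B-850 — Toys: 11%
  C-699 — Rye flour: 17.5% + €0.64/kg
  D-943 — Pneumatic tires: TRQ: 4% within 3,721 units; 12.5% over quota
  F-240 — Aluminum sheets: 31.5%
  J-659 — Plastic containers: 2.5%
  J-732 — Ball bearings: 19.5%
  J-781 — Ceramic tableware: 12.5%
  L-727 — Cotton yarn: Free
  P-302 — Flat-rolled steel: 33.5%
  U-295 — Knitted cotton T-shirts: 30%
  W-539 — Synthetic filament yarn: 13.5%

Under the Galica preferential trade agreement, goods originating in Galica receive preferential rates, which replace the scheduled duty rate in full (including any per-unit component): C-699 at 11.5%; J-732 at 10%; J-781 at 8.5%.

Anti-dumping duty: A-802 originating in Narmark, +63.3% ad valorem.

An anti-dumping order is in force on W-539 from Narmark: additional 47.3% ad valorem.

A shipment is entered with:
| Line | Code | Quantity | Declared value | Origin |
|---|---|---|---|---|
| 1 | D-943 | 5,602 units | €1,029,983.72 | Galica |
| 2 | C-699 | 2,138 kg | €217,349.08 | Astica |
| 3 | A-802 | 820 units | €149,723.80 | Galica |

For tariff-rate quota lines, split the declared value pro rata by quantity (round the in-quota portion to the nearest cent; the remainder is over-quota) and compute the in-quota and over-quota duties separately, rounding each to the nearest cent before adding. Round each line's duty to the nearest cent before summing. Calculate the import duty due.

Line 1 (D-943, Galica, 5,602 units, €1,029,983.72):
Code D-943 is under a tariff-rate quota (threshold 3,721 units). In-quota: 3,721 units at 4%; over-quota: 1,881 units at 12.5%.
Pro-rata value split: in-quota = €1,029,983.72 × 3,721/5,602 = €684,143.06; over-quota = €1,029,983.72 − €684,143.06 = €345,840.66.
In-quota duty = €684,143.06 × 4% = €27,365.72. Over-quota duty = €345,840.66 × 12.5% = €43,230.08.
Line duty = €27,365.72 + €43,230.08 = €70,595.80.
Line 2 (C-699, Astica, 2,138 kg, €217,349.08):
Base rate for C-699 is 17.5% + €0.64/kg.
C-699 has an FTA preferential rate, but origin Astica is not Galica; base rate stands.
Duty = €217,349.08 × 17.5% + 2,138 × €0.64 = €39,404.41.
Line 3 (A-802, Galica, 820 units, €149,723.80):
Base rate for A-802 is 18.5%.
Origin Galica is the FTA partner but A-802 is not on the preference list; base rate stands.
The additional-duty order on A-802 targets Narmark, not Galica; it does not apply.
Duty = €149,723.80 × 18.5% = €27,698.90.
Total = €70,595.80 + €39,404.41 + €27,698.90 = €137,699.11.

€137,699.11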